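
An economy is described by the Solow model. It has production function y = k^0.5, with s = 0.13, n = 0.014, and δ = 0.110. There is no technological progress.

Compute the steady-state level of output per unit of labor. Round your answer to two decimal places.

y* ≈ 1.05

At the steady state, Δk = 0, so s·k^α = (n + δ)·k.
Dividing both sides by k: k^(1−α) = s / (n + δ).
k^0.5 = 0.13 / (0.014 + 0.110) = 0.13 / 0.124 = 1.0484
k* = 1.0484^(1/0.5) ≈ 1.0991
y* = (k*)^α = 1.0991^0.5 ≈ 1.0484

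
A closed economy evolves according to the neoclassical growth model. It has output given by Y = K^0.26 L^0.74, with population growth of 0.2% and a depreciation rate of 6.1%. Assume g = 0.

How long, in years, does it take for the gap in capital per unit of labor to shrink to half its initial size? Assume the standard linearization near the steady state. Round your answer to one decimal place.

Near the steady state the convergence rate is λ = (1 − α)(n + δ).
λ = (1 − 0.26) × 0.063 = 0.74 × 0.063 = 0.04662
Half-life = ln 2 / λ = 0.6931 / 0.04662 ≈ 14.87 years

half-life ≈ 14.9 years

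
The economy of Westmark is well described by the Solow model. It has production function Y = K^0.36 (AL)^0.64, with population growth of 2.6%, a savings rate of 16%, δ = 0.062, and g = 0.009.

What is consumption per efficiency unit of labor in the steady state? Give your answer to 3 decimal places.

At the steady state, Δk = 0, so s·k^α = (n + g + δ)·k.
Rearranging, k^(1−α) = s / (n + g + δ).
k^0.64 = 0.16 / (0.026 + 0.009 + 0.062) = 0.16 / 0.097 = 1.6495
k* = 1.6495^(1/0.64) ≈ 2.1858
y* = (k*)^α = 2.1858^0.36 ≈ 1.3251
c* = (1 − s)·y* = (1 − 0.16) × 1.3251 ≈ 1.1131

c* ≈ 1.113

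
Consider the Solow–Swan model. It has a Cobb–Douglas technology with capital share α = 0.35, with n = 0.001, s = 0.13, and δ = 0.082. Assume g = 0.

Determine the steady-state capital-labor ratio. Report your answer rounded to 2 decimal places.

At the steady state, Δk = 0, so s·k^α = (n + δ)·k.
Dividing both sides by k: k^(1−α) = s / (n + δ).
k^0.65 = 0.13 / (0.001 + 0.082) = 0.13 / 0.083 = 1.5663
k* = 1.5663^(1/0.65) ≈ 1.9944

k* ≈ 1.99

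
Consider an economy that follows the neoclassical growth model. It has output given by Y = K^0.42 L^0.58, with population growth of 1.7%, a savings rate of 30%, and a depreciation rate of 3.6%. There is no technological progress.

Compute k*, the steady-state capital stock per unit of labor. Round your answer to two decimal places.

k* ≈ 19.86

Steady state requires s·f(k) = (n + δ)·k, i.e. s·k^α = (n + δ)·k.
Dividing both sides by k: k^(1−α) = s / (n + δ).
k^0.58 = 0.30 / (0.017 + 0.036) = 0.30 / 0.053 = 5.6604
k* = 5.6604^(1/0.58) ≈ 19.8615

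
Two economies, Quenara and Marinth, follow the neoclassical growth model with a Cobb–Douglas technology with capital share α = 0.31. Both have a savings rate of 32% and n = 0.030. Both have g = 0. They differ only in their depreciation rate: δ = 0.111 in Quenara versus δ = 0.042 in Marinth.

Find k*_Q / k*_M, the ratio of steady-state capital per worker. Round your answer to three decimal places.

Steady-state k* = [s/(n + δ)]^(1/(1−α)), so the ratio is [ (s_Q/(n + δ)_Q) / (s_M/(n + δ)_M) ]^1.4493.
s_Q/(n + δ)_Q = 0.32/0.141 = 2.2695; s_M/(n + δ)_M = 0.32/0.072 = 4.4444.
Ratio = (2.2695/4.4444)^1.4493 = 0.5106^1.4493 ≈ 0.3775

ratio ≈ 0.378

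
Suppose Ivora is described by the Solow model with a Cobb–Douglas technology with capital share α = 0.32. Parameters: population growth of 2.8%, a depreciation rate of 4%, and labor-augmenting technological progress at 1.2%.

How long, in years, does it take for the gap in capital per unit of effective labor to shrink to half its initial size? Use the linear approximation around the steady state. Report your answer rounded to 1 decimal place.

Near the steady state the convergence rate is λ = (1 − α)(n + g + δ).
λ = (1 − 0.32) × 0.080 = 0.68 × 0.080 = 0.0544
Half-life = ln 2 / λ = 0.6931 / 0.0544 ≈ 12.74 years

about 12.7 years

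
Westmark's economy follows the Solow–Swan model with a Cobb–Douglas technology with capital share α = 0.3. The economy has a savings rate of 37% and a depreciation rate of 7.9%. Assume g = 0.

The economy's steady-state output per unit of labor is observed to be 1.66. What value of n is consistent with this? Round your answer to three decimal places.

n ≈ 0.034

At the steady state, Δk = 0, so s·k^α = (n + δ)·k.
Since y* = [s/(n + δ)]^(α/(1−α)), we have s/(n + δ) = (y*)^((1−α)/α) = 1.66^2.3333 = 3.2627.
Therefore n + δ = s / 3.2627 = 0.37 / 3.2627 = 0.1134, so n = 0.1134 − 0.079 = 0.0344.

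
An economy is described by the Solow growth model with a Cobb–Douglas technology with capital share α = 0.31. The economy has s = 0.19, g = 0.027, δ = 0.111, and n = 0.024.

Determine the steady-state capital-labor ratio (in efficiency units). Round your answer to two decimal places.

k* = 1.26

Steady state requires s·f(k) = (n + g + δ)·k, i.e. s·k^α = (n + g + δ)·k.
Dividing both sides by k: k^(1−α) = s / (n + g + δ).
k^0.69 = 0.19 / (0.024 + 0.027 + 0.111) = 0.19 / 0.162 = 1.1728
k* = 1.1728^(1/0.69) ≈ 1.2599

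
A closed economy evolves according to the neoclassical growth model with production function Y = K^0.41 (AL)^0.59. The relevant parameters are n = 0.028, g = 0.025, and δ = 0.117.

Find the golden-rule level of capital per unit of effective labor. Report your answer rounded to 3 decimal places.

The golden rule sets f'(k) = n + g + δ, i.e. α·k^(α−1) = n + g + δ.
So k^(1−α) = α / (n + g + δ) = 0.41 / 0.170 = 2.4118.
k_gold = 2.4118^(1/0.59) ≈ 4.4467

k_gold ≈ 4.447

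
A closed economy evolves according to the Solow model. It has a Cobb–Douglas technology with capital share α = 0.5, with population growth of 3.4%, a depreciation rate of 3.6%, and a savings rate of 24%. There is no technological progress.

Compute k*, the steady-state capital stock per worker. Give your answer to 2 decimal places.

Steady state requires s·f(k) = (n + δ)·k, i.e. s·k^α = (n + δ)·k.
Rearranging, k^(1−α) = s / (n + δ).
k^0.5 = 0.24 / (0.034 + 0.036) = 0.24 / 0.070 = 3.4286
k* = 3.4286^(1/0.5) ≈ 11.7553

k* ≈ 11.76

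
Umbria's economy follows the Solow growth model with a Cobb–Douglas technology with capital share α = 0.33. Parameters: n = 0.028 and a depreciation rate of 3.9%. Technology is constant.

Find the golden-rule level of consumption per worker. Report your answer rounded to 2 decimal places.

At the golden rule, f'(k) = n + δ, so α·k^(α−1) = n + δ and k_gold = (α/(n + δ))^(1/(1−α)).
k_gold = (0.33/0.067)^(1/0.67) = 4.9254^1.4925 ≈ 10.8011
c_gold = f(k_gold) − (n + δ)·k_gold = 2.1930 − 0.067×10.8011 ≈ 1.4693

c_gold ≈ 1.47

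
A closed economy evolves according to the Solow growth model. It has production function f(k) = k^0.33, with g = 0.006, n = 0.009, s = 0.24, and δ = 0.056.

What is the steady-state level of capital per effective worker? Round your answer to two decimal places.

At the steady state, Δk = 0, so s·k^α = (n + g + δ)·k.
Rearranging, k^(1−α) = s / (n + g + δ).
k^0.67 = 0.24 / (0.009 + 0.006 + 0.056) = 0.24 / 0.071 = 3.3803
k* = 3.3803^(1/0.67) ≈ 6.1586

k* ≈ 6.16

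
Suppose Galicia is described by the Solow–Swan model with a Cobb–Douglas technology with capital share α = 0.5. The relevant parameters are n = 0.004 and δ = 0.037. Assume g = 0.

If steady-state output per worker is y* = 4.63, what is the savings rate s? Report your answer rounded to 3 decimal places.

s ≈ 0.190

In steady state, investment equals break-even investment: s·k^α = (n + δ)·k.
Since y* = [s/(n + δ)]^(α/(1−α)), we have s/(n + δ) = (y*)^((1−α)/α) = 4.63^1 = 4.6300.
Therefore s = 4.6300 × (n + δ) = 4.6300 × 0.041 = 0.1898.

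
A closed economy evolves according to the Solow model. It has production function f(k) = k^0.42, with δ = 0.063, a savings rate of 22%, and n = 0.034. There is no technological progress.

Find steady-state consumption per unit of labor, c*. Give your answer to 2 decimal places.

c* ≈ 1.41

At the steady state, Δk = 0, so s·k^α = (n + δ)·k.
Rearranging, k^(1−α) = s / (n + δ).
k^0.58 = 0.22 / (0.034 + 0.063) = 0.22 / 0.097 = 2.2680
k* = 2.2680^(1/0.58) ≈ 4.1037
y* = (k*)^α = 4.1037^0.42 ≈ 1.8094
c* = (1 − s)·y* = (1 − 0.22) × 1.8094 ≈ 1.4113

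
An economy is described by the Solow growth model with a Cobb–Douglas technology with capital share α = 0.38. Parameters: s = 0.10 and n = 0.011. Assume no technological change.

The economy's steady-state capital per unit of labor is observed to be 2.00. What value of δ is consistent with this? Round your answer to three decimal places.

δ ≈ 0.054

Steady state requires s·f(k) = (n + δ)·k, i.e. s·k^α = (n + δ)·k.
So s / (n + δ) = (k*)^(1−α) = 2.00^0.62 = 1.5369.
Therefore n + δ = s / 1.5369 = 0.10 / 1.5369 = 0.0651, so δ = 0.0651 − 0.011 = 0.0541.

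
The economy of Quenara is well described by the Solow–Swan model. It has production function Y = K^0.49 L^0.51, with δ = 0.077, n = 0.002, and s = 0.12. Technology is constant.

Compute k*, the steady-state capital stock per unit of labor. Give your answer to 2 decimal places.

Steady state requires s·f(k) = (n + δ)·k, i.e. s·k^α = (n + δ)·k.
Rearranging, k^(1−α) = s / (n + δ).
k^0.51 = 0.12 / (0.002 + 0.077) = 0.12 / 0.079 = 1.5190
k* = 1.5190^(1/0.51) ≈ 2.2698

k* ≈ 2.27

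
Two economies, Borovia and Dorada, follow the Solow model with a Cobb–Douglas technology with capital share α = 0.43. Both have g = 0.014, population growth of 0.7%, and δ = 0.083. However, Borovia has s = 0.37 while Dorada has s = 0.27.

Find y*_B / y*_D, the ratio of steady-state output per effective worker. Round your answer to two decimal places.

Steady-state y* = [s/(n + g + δ)]^(α/(1−α)), so the ratio is [ (s_B/(n + g + δ)_B) / (s_D/(n + g + δ)_D) ]^0.7544.
s_B/(n + g + δ)_B = 0.37/0.104 = 3.5577; s_D/(n + g + δ)_D = 0.27/0.104 = 2.5962.
Ratio = (3.5577/2.5962)^0.7544 = 1.3703^0.7544 ≈ 1.2683

ratio ≈ 1.27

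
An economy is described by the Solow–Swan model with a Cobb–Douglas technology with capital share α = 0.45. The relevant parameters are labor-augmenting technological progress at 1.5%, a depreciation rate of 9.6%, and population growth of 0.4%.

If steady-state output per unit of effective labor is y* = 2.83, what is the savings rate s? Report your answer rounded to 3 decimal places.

At the steady state, Δk = 0, so s·k^α = (n + g + δ)·k.
Since y* = [s/(n + g + δ)]^(α/(1−α)), we have s/(n + g + δ) = (y*)^((1−α)/α) = 2.83^1.2222 = 3.5659.
Therefore s = 3.5659 × (n + g + δ) = 3.5659 × 0.115 = 0.4101.

s ≈ 0.410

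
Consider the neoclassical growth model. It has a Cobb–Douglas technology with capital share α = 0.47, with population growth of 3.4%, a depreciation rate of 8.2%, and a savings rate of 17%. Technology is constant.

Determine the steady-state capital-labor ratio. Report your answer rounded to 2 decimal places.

Steady state requires s·f(k) = (n + δ)·k, i.e. s·k^α = (n + δ)·k.
Rearranging, k^(1−α) = s / (n + δ).
k^0.53 = 0.17 / (0.034 + 0.082) = 0.17 / 0.116 = 1.4655
k* = 1.4655^(1/0.53) ≈ 2.0567

k* = 2.06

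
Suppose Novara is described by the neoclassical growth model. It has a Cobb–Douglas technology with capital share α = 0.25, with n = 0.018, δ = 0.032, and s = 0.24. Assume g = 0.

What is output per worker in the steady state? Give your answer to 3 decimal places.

y* ≈ 1.687

In steady state, investment equals break-even investment: s·k^α = (n + δ)·k.
Rearranging, k^(1−α) = s / (n + δ).
k^0.75 = 0.24 / (0.018 + 0.032) = 0.24 / 0.050 = 4.8000
k* = 4.8000^(1/0.75) ≈ 8.0970
y* = (k*)^α = 8.0970^0.25 ≈ 1.6869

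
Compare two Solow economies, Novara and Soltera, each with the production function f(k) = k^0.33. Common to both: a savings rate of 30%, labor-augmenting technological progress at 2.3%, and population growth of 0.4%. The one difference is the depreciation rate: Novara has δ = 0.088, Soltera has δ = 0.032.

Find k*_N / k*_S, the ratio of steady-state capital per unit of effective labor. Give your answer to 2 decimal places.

Steady-state k* = [s/(n + g + δ)]^(1/(1−α)), so the ratio is [ (s_N/(n + g + δ)_N) / (s_S/(n + g + δ)_S) ]^1.4925.
s_N/(n + g + δ)_N = 0.30/0.115 = 2.6087; s_S/(n + g + δ)_S = 0.30/0.059 = 5.0847.
Ratio = (2.6087/5.0847)^1.4925 = 0.5130^1.4925 ≈ 0.3693

ratio ≈ 0.37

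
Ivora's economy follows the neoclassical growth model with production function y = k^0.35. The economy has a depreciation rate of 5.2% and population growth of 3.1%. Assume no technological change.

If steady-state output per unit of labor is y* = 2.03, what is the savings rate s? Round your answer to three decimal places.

s ≈ 0.309

In steady state, investment equals break-even investment: s·k^α = (n + δ)·k.
Since y* = [s/(n + δ)]^(α/(1−α)), we have s/(n + δ) = (y*)^((1−α)/α) = 2.03^1.8571 = 3.7244.
Therefore s = 3.7244 × (n + δ) = 3.7244 × 0.083 = 0.3091.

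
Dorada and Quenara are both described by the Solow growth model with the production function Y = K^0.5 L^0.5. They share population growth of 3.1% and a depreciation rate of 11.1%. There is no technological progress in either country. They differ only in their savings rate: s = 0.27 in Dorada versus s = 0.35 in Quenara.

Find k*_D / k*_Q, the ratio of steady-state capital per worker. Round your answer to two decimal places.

k*_D / k*_Q ≈ 0.60

Steady-state k* = [s/(n + δ)]^(1/(1−α)), so the ratio is [ (s_D/(n + δ)_D) / (s_Q/(n + δ)_Q) ]^2.
s_D/(n + δ)_D = 0.27/0.142 = 1.9014; s_Q/(n + δ)_Q = 0.35/0.142 = 2.4648.
Ratio = (1.9014/2.4648)^2 = 0.7714^2 ≈ 0.5951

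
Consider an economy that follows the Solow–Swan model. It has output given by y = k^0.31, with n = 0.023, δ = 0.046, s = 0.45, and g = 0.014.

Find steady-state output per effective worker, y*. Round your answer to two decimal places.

At the steady state, Δk = 0, so s·k^α = (n + g + δ)·k.
Rearranging, k^(1−α) = s / (n + g + δ).
k^0.69 = 0.45 / (0.023 + 0.014 + 0.046) = 0.45 / 0.083 = 5.4217
k* = 5.4217^(1/0.69) ≈ 11.5868
y* = (k*)^α = 11.5868^0.31 ≈ 2.1371

y* = 2.14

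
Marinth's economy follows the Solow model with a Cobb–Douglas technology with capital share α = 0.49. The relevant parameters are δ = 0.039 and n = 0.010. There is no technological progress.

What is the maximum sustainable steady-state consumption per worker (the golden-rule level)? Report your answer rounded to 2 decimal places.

c_gold ≈ 4.66

At the golden rule, f'(k) = n + δ, so α·k^(α−1) = n + δ and k_gold = (α/(n + δ))^(1/(1−α)).
k_gold = (0.49/0.049)^(1/0.51) = 10.0000^1.9608 ≈ 91.3692
c_gold = f(k_gold) − (n + δ)·k_gold = 9.1368 − 0.049×91.3692 ≈ 4.6597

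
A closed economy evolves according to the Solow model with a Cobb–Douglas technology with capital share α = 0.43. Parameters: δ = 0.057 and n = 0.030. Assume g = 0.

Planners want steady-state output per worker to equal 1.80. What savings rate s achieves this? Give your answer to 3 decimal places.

s ≈ 0.190

At the steady state, Δk = 0, so s·k^α = (n + δ)·k.
Since y* = [s/(n + δ)]^(α/(1−α)), we have s/(n + δ) = (y*)^((1−α)/α) = 1.80^1.3256 = 2.1797.
Therefore s = 2.1797 × (n + δ) = 2.1797 × 0.087 = 0.1896.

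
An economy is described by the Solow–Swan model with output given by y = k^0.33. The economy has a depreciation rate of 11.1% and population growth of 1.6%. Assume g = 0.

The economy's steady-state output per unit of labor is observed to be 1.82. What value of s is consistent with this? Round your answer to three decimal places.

s ≈ 0.428

At the steady state, Δk = 0, so s·k^α = (n + δ)·k.
Since y* = [s/(n + δ)]^(α/(1−α)), we have s/(n + δ) = (y*)^((1−α)/α) = 1.82^2.0303 = 3.3731.
Therefore s = 3.3731 × (n + δ) = 3.3731 × 0.127 = 0.4284.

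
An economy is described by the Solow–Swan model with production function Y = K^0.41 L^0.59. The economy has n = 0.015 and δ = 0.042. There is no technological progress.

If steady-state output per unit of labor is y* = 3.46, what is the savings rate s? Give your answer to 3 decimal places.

s ≈ 0.340

In steady state, investment equals break-even investment: s·k^α = (n + δ)·k.
Since y* = [s/(n + δ)]^(α/(1−α)), we have s/(n + δ) = (y*)^((1−α)/α) = 3.46^1.439 = 5.9666.
Therefore s = 5.9666 × (n + δ) = 5.9666 × 0.057 = 0.3401.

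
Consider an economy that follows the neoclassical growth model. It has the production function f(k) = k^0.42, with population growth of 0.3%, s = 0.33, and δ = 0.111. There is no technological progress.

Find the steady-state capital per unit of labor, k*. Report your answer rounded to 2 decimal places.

k* ≈ 6.25

At the steady state, Δk = 0, so s·k^α = (n + δ)·k.
Dividing both sides by k: k^(1−α) = s / (n + δ).
k^0.58 = 0.33 / (0.003 + 0.111) = 0.33 / 0.114 = 2.8947
k* = 2.8947^(1/0.58) ≈ 6.2498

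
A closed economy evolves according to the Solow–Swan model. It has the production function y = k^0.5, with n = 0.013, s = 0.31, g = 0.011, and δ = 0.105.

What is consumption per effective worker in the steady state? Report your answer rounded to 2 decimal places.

c* = 1.66

In steady state, investment equals break-even investment: s·k^α = (n + g + δ)·k.
Rearranging, k^(1−α) = s / (n + g + δ).
k^0.5 = 0.31 / (0.013 + 0.011 + 0.105) = 0.31 / 0.129 = 2.4031
k* = 2.4031^(1/0.5) ≈ 5.7749
y* = (k*)^α = 5.7749^0.5 ≈ 2.4031
c* = (1 − s)·y* = (1 − 0.31) × 2.4031 ≈ 1.6581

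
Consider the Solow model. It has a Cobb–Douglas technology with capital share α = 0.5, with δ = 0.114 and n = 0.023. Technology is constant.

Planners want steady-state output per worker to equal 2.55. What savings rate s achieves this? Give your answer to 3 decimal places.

Steady state requires s·f(k) = (n + δ)·k, i.e. s·k^α = (n + δ)·k.
Since y* = [s/(n + δ)]^(α/(1−α)), we have s/(n + δ) = (y*)^((1−α)/α) = 2.55^1 = 2.5500.
Therefore s = 2.5500 × (n + δ) = 2.5500 × 0.137 = 0.3494.

s ≈ 0.349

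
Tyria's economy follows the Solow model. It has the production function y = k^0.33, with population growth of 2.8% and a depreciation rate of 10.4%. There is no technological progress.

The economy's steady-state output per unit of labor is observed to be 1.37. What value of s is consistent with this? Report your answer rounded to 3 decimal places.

s ≈ 0.250

Steady state requires s·f(k) = (n + δ)·k, i.e. s·k^α = (n + δ)·k.
Since y* = [s/(n + δ)]^(α/(1−α)), we have s/(n + δ) = (y*)^((1−α)/α) = 1.37^2.0303 = 1.8949.
Therefore s = 1.8949 × (n + δ) = 1.8949 × 0.132 = 0.2501.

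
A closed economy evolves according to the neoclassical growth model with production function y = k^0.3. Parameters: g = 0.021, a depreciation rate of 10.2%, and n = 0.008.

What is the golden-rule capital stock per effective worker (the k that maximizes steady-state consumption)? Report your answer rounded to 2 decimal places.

k_gold ≈ 3.27

The golden rule sets f'(k) = n + g + δ, i.e. α·k^(α−1) = n + g + δ.
So k^(1−α) = α / (n + g + δ) = 0.3 / 0.131 = 2.2901.
k_gold = 2.2901^(1/0.7) ≈ 3.2665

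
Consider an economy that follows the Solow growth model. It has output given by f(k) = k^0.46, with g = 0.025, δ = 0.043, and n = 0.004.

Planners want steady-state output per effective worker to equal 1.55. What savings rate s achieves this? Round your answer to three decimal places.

s ≈ 0.120

Steady state requires s·f(k) = (n + g + δ)·k, i.e. s·k^α = (n + g + δ)·k.
Since y* = [s/(n + g + δ)]^(α/(1−α)), we have s/(n + g + δ) = (y*)^((1−α)/α) = 1.55^1.1739 = 1.6727.
Therefore s = 1.6727 × (n + g + δ) = 1.6727 × 0.072 = 0.1204.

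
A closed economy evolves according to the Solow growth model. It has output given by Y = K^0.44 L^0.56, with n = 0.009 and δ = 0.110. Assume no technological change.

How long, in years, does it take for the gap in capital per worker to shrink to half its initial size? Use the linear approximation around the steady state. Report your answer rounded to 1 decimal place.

t_½ ≈ 10.4 years

Near the steady state the convergence rate is λ = (1 − α)(n + δ).
λ = (1 − 0.44) × 0.119 = 0.56 × 0.119 = 0.06664
Half-life = ln 2 / λ = 0.6931 / 0.06664 ≈ 10.40 years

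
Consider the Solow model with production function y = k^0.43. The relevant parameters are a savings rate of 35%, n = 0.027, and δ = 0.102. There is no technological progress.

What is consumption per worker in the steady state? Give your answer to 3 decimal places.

c* ≈ 1.380

At the steady state, Δk = 0, so s·k^α = (n + δ)·k.
Dividing both sides by k: k^(1−α) = s / (n + δ).
k^0.57 = 0.35 / (0.027 + 0.102) = 0.35 / 0.129 = 2.7132
k* = 2.7132^(1/0.57) ≈ 5.7610
y* = (k*)^α = 5.7610^0.43 ≈ 2.1233
c* = (1 − s)·y* = (1 − 0.35) × 2.1233 ≈ 1.3801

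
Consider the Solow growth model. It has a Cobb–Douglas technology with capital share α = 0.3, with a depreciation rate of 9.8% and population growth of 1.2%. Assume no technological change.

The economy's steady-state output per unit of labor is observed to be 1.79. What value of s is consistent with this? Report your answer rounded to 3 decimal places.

s ≈ 0.428

At the steady state, Δk = 0, so s·k^α = (n + δ)·k.
Since y* = [s/(n + δ)]^(α/(1−α)), we have s/(n + δ) = (y*)^((1−α)/α) = 1.79^2.3333 = 3.8903.
Therefore s = 3.8903 × (n + δ) = 3.8903 × 0.110 = 0.4279.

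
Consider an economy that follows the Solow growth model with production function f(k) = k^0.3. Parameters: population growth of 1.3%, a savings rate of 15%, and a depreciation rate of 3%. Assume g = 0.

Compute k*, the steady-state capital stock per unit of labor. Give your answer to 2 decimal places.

k* = 5.96

Steady state requires s·f(k) = (n + δ)·k, i.e. s·k^α = (n + δ)·k.
Rearranging, k^(1−α) = s / (n + δ).
k^0.7 = 0.15 / (0.013 + 0.030) = 0.15 / 0.043 = 3.4884
k* = 3.4884^(1/0.7) ≈ 5.9591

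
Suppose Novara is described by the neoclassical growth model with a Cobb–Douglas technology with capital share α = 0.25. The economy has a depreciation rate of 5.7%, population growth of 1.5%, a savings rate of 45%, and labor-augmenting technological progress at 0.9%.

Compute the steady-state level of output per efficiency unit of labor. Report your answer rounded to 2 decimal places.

y* ≈ 1.77

Steady state requires s·f(k) = (n + g + δ)·k, i.e. s·k^α = (n + g + δ)·k.
Rearranging, k^(1−α) = s / (n + g + δ).
k^0.75 = 0.45 / (0.015 + 0.009 + 0.057) = 0.45 / 0.081 = 5.5556
k* = 5.5556^(1/0.75) ≈ 9.8395
y* = (k*)^α = 9.8395^0.25 ≈ 1.7711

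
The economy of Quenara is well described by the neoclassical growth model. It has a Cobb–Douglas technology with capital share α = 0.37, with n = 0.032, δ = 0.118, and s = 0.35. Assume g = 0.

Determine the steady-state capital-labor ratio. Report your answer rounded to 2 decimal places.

In steady state, investment equals break-even investment: s·k^α = (n + δ)·k.
Dividing both sides by k: k^(1−α) = s / (n + δ).
k^0.63 = 0.35 / (0.032 + 0.118) = 0.35 / 0.150 = 2.3333
k* = 2.3333^(1/0.63) ≈ 3.8378

k* = 3.84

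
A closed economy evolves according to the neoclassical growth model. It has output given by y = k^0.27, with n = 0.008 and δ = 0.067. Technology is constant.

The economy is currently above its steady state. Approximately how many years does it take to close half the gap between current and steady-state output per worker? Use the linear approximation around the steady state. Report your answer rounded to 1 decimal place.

Near the steady state the convergence rate is λ = (1 − α)(n + δ).
λ = (1 − 0.27) × 0.075 = 0.73 × 0.075 = 0.05475
Half-life = ln 2 / λ = 0.6931 / 0.05475 ≈ 12.66 years

t_½ ≈ 12.7 years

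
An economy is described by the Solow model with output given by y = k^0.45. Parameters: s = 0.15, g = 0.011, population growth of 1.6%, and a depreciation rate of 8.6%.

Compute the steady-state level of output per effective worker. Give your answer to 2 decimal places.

y* = 1.26

Steady state requires s·f(k) = (n + g + δ)·k, i.e. s·k^α = (n + g + δ)·k.
Rearranging, k^(1−α) = s / (n + g + δ).
k^0.55 = 0.15 / (0.016 + 0.011 + 0.086) = 0.15 / 0.113 = 1.3274
k* = 1.3274^(1/0.55) ≈ 1.6736
y* = (k*)^α = 1.6736^0.45 ≈ 1.2608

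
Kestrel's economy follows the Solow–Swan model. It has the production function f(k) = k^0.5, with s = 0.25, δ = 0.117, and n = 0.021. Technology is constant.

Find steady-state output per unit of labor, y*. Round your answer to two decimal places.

In steady state, investment equals break-even investment: s·k^α = (n + δ)·k.
Rearranging, k^(1−α) = s / (n + δ).
k^0.5 = 0.25 / (0.021 + 0.117) = 0.25 / 0.138 = 1.8116
k* = 1.8116^(1/0.5) ≈ 3.2819
y* = (k*)^α = 3.2819^0.5 ≈ 1.8116

y* = 1.81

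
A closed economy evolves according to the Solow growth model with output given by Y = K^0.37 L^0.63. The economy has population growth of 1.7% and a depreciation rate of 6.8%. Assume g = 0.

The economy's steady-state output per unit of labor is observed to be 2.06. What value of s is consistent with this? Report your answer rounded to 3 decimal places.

Steady state requires s·f(k) = (n + δ)·k, i.e. s·k^α = (n + δ)·k.
Since y* = [s/(n + δ)]^(α/(1−α)), we have s/(n + δ) = (y*)^((1−α)/α) = 2.06^1.7027 = 3.4231.
Therefore s = 3.4231 × (n + δ) = 3.4231 × 0.085 = 0.2910.

s ≈ 0.291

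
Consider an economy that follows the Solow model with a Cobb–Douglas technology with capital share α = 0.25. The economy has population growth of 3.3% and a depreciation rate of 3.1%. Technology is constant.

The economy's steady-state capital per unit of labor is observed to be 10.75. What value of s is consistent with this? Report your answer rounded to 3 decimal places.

In steady state, investment equals break-even investment: s·k^α = (n + δ)·k.
So s / (n + δ) = (k*)^(1−α) = 10.75^0.75 = 5.9369.
Therefore s = 5.9369 × (n + δ) = 5.9369 × 0.064 = 0.3800.

s ≈ 0.380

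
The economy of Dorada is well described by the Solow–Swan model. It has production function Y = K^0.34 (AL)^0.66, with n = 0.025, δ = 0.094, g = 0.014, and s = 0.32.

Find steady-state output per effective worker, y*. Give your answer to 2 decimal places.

y* ≈ 1.57

In steady state, investment equals break-even investment: s·k^α = (n + g + δ)·k.
Dividing both sides by k: k^(1−α) = s / (n + g + δ).
k^0.66 = 0.32 / (0.025 + 0.014 + 0.094) = 0.32 / 0.133 = 2.4060
k* = 2.4060^(1/0.66) ≈ 3.7820
y* = (k*)^α = 3.7820^0.34 ≈ 1.5719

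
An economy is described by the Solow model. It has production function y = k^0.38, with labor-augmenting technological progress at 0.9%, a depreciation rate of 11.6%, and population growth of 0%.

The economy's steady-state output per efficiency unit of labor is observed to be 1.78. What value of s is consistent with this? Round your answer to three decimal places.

In steady state, investment equals break-even investment: s·k^α = (n + g + δ)·k.
Since y* = [s/(n + g + δ)]^(α/(1−α)), we have s/(n + g + δ) = (y*)^((1−α)/α) = 1.78^1.6316 = 2.5620.
Therefore s = 2.5620 × (n + g + δ) = 2.5620 × 0.125 = 0.3203.

s ≈ 0.320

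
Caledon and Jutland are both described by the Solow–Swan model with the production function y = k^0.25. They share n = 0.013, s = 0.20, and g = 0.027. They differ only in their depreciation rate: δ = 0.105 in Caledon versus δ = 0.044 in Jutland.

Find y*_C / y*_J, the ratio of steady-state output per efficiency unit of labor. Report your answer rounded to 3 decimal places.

y*_C / y*_J ≈ 0.834

Steady-state y* = [s/(n + g + δ)]^(α/(1−α)), so the ratio is [ (s_C/(n + g + δ)_C) / (s_J/(n + g + δ)_J) ]^0.3333.
s_C/(n + g + δ)_C = 0.20/0.145 = 1.3793; s_J/(n + g + δ)_J = 0.20/0.084 = 2.3810.
Ratio = (1.3793/2.3810)^0.3333 = 0.5793^0.3333 ≈ 0.8336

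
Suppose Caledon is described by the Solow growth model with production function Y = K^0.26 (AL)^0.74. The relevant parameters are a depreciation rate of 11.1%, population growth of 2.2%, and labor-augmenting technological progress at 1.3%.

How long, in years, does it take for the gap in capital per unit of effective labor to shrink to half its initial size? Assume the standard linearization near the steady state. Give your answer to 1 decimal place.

half-life ≈ 6.4 years

Near the steady state the convergence rate is λ = (1 − α)(n + g + δ).
λ = (1 − 0.26) × 0.146 = 0.74 × 0.146 = 0.10804
Half-life = ln 2 / λ = 0.6931 / 0.10804 ≈ 6.42 years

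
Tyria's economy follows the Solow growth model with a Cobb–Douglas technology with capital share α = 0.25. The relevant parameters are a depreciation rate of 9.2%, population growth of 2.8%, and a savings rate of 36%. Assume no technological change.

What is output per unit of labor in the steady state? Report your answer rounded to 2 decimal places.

At the steady state, Δk = 0, so s·k^α = (n + δ)·k.
Rearranging, k^(1−α) = s / (n + δ).
k^0.75 = 0.36 / (0.028 + 0.092) = 0.36 / 0.120 = 3.0000
k* = 3.0000^(1/0.75) ≈ 4.3267
y* = (k*)^α = 4.3267^0.25 ≈ 1.4422

y* = 1.44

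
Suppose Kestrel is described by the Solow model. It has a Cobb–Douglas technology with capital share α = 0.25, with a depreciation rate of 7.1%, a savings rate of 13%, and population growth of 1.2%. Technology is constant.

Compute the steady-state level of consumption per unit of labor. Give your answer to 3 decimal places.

c* ≈ 1.010

Steady state requires s·f(k) = (n + δ)·k, i.e. s·k^α = (n + δ)·k.
Dividing both sides by k: k^(1−α) = s / (n + δ).
k^0.75 = 0.13 / (0.012 + 0.071) = 0.13 / 0.083 = 1.5663
k* = 1.5663^(1/0.75) ≈ 1.8190
y* = (k*)^α = 1.8190^0.25 ≈ 1.1613
c* = (1 − s)·y* = (1 − 0.13) × 1.1613 ≈ 1.0103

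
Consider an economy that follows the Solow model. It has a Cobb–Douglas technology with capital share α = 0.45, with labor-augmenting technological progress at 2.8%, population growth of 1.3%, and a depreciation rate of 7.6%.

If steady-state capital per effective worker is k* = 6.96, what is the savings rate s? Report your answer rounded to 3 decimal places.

s ≈ 0.340

At the steady state, Δk = 0, so s·k^α = (n + g + δ)·k.
So s / (n + g + δ) = (k*)^(1−α) = 6.96^0.55 = 2.9069.
Therefore s = 2.9069 × (n + g + δ) = 2.9069 × 0.117 = 0.3401.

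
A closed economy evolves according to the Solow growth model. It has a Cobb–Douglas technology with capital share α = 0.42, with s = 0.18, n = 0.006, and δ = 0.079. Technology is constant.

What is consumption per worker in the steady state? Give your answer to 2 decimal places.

Steady state requires s·f(k) = (n + δ)·k, i.e. s·k^α = (n + δ)·k.
Dividing both sides by k: k^(1−α) = s / (n + δ).
k^0.58 = 0.18 / (0.006 + 0.079) = 0.18 / 0.085 = 2.1176
k* = 2.1176^(1/0.58) ≈ 3.6459
y* = (k*)^α = 3.6459^0.42 ≈ 1.7217
c* = (1 − s)·y* = (1 − 0.18) × 1.7217 ≈ 1.4118

c* ≈ 1.41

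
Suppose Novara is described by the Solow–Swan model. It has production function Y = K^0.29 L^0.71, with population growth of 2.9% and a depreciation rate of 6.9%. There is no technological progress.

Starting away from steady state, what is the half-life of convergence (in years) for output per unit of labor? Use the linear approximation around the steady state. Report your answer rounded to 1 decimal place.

Near the steady state the convergence rate is λ = (1 − α)(n + δ).
λ = (1 − 0.29) × 0.098 = 0.71 × 0.098 = 0.06958
Half-life = ln 2 / λ = 0.6931 / 0.06958 ≈ 9.96 years

about 10.0 years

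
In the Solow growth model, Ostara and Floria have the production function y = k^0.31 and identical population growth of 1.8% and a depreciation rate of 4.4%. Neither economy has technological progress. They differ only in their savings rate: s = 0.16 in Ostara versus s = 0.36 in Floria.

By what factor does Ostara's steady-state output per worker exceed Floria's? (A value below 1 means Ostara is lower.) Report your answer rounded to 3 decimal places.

Steady-state y* = [s/(n + δ)]^(α/(1−α)), so the ratio is [ (s_O/(n + δ)_O) / (s_F/(n + δ)_F) ]^0.4493.
s_O/(n + δ)_O = 0.16/0.062 = 2.5806; s_F/(n + δ)_F = 0.36/0.062 = 5.8065.
Ratio = (2.5806/5.8065)^0.4493 = 0.4444^0.4493 ≈ 0.6946

ratio ≈ 0.695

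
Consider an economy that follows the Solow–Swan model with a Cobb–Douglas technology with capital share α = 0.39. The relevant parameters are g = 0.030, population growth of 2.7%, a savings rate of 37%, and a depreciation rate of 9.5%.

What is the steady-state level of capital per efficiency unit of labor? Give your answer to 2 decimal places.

k* = 4.30

In steady state, investment equals break-even investment: s·k^α = (n + g + δ)·k.
Rearranging, k^(1−α) = s / (n + g + δ).
k^0.61 = 0.37 / (0.027 + 0.030 + 0.095) = 0.37 / 0.152 = 2.4342
k* = 2.4342^(1/0.61) ≈ 4.2990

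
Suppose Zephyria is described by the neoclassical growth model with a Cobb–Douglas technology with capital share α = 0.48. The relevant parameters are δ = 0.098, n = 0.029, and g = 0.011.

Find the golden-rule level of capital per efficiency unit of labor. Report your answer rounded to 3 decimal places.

The golden rule sets f'(k) = n + g + δ, i.e. α·k^(α−1) = n + g + δ.
So k^(1−α) = α / (n + g + δ) = 0.48 / 0.138 = 3.4783.
k_gold = 3.4783^(1/0.52) ≈ 10.9923

k_gold ≈ 10.992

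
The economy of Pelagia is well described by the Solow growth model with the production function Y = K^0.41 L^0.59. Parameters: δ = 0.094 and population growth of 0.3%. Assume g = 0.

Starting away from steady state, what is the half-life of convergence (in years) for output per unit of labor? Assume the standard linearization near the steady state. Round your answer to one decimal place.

Near the steady state the convergence rate is λ = (1 − α)(n + δ).
λ = (1 − 0.41) × 0.097 = 0.59 × 0.097 = 0.05723
Half-life = ln 2 / λ = 0.6931 / 0.05723 ≈ 12.11 years

about 12.1 years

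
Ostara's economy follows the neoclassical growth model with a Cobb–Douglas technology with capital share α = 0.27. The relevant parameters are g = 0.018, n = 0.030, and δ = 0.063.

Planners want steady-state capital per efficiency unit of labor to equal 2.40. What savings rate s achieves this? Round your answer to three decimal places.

At the steady state, Δk = 0, so s·k^α = (n + g + δ)·k.
So s / (n + g + δ) = (k*)^(1−α) = 2.40^0.73 = 1.8948.
Therefore s = 1.8948 × (n + g + δ) = 1.8948 × 0.111 = 0.2103.

s ≈ 0.210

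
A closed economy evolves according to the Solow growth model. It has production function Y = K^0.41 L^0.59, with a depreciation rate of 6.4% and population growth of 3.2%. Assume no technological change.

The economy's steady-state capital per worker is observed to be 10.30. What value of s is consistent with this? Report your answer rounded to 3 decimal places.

In steady state, investment equals break-even investment: s·k^α = (n + δ)·k.
So s / (n + δ) = (k*)^(1−α) = 10.30^0.59 = 3.9589.
Therefore s = 3.9589 × (n + δ) = 3.9589 × 0.096 = 0.3801.

s ≈ 0.380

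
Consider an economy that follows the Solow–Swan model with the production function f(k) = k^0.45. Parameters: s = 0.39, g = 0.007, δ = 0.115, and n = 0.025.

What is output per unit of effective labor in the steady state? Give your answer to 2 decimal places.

y* = 2.22

Steady state requires s·f(k) = (n + g + δ)·k, i.e. s·k^α = (n + g + δ)·k.
Dividing both sides by k: k^(1−α) = s / (n + g + δ).
k^0.55 = 0.39 / (0.025 + 0.007 + 0.115) = 0.39 / 0.147 = 2.6531
k* = 2.6531^(1/0.55) ≈ 5.8947
y* = (k*)^α = 5.8947^0.45 ≈ 2.2218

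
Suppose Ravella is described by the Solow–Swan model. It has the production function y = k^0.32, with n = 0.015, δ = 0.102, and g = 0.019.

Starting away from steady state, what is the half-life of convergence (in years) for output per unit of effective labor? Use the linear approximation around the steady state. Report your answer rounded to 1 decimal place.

Near the steady state the convergence rate is λ = (1 − α)(n + g + δ).
λ = (1 − 0.32) × 0.136 = 0.68 × 0.136 = 0.09248
Half-life = ln 2 / λ = 0.6931 / 0.09248 ≈ 7.49 years

t_½ ≈ 7.5 years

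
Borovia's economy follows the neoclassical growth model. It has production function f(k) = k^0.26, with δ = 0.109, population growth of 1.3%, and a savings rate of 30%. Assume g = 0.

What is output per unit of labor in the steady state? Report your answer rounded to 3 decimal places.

y* ≈ 1.372

Steady state requires s·f(k) = (n + δ)·k, i.e. s·k^α = (n + δ)·k.
Rearranging, k^(1−α) = s / (n + δ).
k^0.74 = 0.30 / (0.013 + 0.109) = 0.30 / 0.122 = 2.4590
k* = 2.4590^(1/0.74) ≈ 3.3733
y* = (k*)^α = 3.3733^0.26 ≈ 1.3718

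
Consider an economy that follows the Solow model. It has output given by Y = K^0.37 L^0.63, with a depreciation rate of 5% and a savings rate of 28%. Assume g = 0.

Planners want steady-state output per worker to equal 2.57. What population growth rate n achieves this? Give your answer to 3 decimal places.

n ≈ 0.006

Steady state requires s·f(k) = (n + δ)·k, i.e. s·k^α = (n + δ)·k.
Since y* = [s/(n + δ)]^(α/(1−α)), we have s/(n + δ) = (y*)^((1−α)/α) = 2.57^1.7027 = 4.9888.
Therefore n + δ = s / 4.9888 = 0.28 / 4.9888 = 0.0561, so n = 0.0561 − 0.050 = 0.0061.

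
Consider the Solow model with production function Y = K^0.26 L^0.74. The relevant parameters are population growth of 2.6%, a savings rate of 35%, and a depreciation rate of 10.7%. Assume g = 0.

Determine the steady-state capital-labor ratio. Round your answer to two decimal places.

At the steady state, Δk = 0, so s·k^α = (n + δ)·k.
Rearranging, k^(1−α) = s / (n + δ).
k^0.74 = 0.35 / (0.026 + 0.107) = 0.35 / 0.133 = 2.6316
k* = 2.6316^(1/0.74) ≈ 3.6971

k* = 3.70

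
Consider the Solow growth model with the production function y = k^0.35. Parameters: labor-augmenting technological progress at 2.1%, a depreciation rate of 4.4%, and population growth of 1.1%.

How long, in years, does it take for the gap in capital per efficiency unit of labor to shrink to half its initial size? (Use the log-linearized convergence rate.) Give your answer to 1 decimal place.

Near the steady state the convergence rate is λ = (1 − α)(n + g + δ).
λ = (1 − 0.35) × 0.076 = 0.65 × 0.076 = 0.0494
Half-life = ln 2 / λ = 0.6931 / 0.0494 ≈ 14.03 years

half-life ≈ 14.0 years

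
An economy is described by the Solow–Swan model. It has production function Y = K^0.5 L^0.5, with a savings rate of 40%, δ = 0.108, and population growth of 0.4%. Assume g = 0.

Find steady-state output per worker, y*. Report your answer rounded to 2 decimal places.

In steady state, investment equals break-even investment: s·k^α = (n + δ)·k.
Dividing both sides by k: k^(1−α) = s / (n + δ).
k^0.5 = 0.40 / (0.004 + 0.108) = 0.40 / 0.112 = 3.5714
k* = 3.5714^(1/0.5) ≈ 12.7549
y* = (k*)^α = 12.7549^0.5 ≈ 3.5714

y* ≈ 3.57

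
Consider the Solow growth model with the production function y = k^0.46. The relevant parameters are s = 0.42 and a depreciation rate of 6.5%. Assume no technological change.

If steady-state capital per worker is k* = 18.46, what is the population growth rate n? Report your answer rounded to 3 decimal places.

n ≈ 0.022

Steady state requires s·f(k) = (n + δ)·k, i.e. s·k^α = (n + δ)·k.
So s / (n + δ) = (k*)^(1−α) = 18.46^0.54 = 4.8280.
Therefore n + δ = s / 4.8280 = 0.42 / 4.8280 = 0.0870, so n = 0.0870 − 0.065 = 0.0220.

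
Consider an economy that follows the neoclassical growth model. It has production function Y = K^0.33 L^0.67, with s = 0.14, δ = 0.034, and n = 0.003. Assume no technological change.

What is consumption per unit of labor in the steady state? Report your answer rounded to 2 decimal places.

At the steady state, Δk = 0, so s·k^α = (n + δ)·k.
Dividing both sides by k: k^(1−α) = s / (n + δ).
k^0.67 = 0.14 / (0.003 + 0.034) = 0.14 / 0.037 = 3.7838
k* = 3.7838^(1/0.67) ≈ 7.2875
y* = (k*)^α = 7.2875^0.33 ≈ 1.9260
c* = (1 − s)·y* = (1 − 0.14) × 1.9260 ≈ 1.6564

c* ≈ 1.66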